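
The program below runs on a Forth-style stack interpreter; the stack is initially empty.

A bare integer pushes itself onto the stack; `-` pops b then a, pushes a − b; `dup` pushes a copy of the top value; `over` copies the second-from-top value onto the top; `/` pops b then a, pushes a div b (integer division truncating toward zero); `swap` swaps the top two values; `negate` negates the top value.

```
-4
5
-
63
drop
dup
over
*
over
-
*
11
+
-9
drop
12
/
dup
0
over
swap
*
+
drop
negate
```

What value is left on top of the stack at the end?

66

-4     -> -4
5      -> -4 5
-      -> -9
63     -> -9 63
drop   -> -9
dup    -> -9 -9
over   -> -9 -9 -9
*      -> -9 81
over   -> -9 81 -9
-      -> -9 90
*      -> -810
11     -> -810 11
+      -> -799
-9     -> -799 -9
drop   -> -799
12     -> -799 12
/      -> -66
dup    -> -66 -66
0      -> -66 -66 0
over   -> -66 -66 0 -66
swap   -> -66 -66 -66 0
*      -> -66 -66 0
+      -> -66 -66
drop   -> -66
negate -> 66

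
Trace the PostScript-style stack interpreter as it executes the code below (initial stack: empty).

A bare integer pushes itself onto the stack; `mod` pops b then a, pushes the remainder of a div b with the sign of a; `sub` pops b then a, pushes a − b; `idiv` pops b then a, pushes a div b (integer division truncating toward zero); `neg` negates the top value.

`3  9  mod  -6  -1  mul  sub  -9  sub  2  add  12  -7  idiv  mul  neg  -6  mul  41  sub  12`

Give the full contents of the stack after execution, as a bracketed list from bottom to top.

3    : [3]
9    : [3, 9]
mod  : [3]
-6   : [3, -6]
-1   : [3, -6, -1]
mul  : [3, 6]
sub  : [-3]
-9   : [-3, -9]
sub  : [6]
2    : [6, 2]
add  : [8]
12   : [8, 12]
-7   : [8, 12, -7]
idiv : [8, -1]
mul  : [-8]
neg  : [8]
-6   : [8, -6]
mul  : [-48]
41   : [-48, 41]
sub  : [-89]
12   : [-89, 12]

[-89, 12]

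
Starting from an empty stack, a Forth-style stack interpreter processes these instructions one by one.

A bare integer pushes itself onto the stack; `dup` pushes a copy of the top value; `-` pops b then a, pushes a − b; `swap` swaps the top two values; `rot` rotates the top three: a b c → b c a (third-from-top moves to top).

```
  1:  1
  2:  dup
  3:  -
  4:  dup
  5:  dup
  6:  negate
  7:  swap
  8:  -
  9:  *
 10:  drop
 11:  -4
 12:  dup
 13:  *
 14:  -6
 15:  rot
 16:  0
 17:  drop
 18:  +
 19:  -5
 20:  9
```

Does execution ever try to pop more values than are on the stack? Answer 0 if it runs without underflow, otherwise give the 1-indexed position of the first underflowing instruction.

1      -> 1
dup    -> 1 1
-      -> 0
dup    -> 0 0
dup    -> 0 0 0
negate -> 0 0 0
swap   -> 0 0 0
-      -> 0 0
*      -> 0
drop   -> (empty)
-4     -> -4
dup    -> -4 -4
*      -> 16
-6     -> 16 -6
rot  — needs 3 operands, stack has 2 → underflow

15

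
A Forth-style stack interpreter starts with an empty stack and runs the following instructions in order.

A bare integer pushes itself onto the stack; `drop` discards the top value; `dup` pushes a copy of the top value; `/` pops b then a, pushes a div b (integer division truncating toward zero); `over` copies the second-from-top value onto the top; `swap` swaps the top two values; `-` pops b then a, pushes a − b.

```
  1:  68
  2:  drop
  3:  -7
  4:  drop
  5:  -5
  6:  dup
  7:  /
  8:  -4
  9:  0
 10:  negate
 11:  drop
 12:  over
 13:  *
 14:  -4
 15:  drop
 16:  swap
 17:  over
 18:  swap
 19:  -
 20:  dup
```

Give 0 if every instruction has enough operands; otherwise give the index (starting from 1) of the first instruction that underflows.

68     → [68]
drop   → []
-7     → [-7]
drop   → []
-5     → [-5]
dup    → [-5, -5]
/      → [1]
-4     → [1, -4]
0      → [1, -4, 0]
negate → [1, -4, 0]
drop   → [1, -4]
over   → [1, -4, 1]
*      → [1, -4]
-4     → [1, -4, -4]
drop   → [1, -4]
swap   → [-4, 1]
over   → [-4, 1, -4]
swap   → [-4, -4, 1]
-      → [-4, -5]
dup    → [-4, -5, -5]

0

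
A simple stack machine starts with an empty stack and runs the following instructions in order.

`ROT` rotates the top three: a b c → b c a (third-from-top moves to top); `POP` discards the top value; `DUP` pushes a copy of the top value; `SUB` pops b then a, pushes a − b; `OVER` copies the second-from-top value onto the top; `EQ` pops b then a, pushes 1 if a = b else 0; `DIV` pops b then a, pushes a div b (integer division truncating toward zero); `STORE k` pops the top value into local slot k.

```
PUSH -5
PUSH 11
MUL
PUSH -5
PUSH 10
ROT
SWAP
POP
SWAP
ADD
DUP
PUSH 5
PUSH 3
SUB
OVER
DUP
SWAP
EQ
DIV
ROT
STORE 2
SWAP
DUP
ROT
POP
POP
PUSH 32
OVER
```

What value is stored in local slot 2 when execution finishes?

-60

PUSH -5 : -5
PUSH 11 : -5 11
MUL     : -55
PUSH -5 : -55 -5
PUSH 10 : -55 -5 10
ROT     : -5 10 -55
SWAP    : -5 -55 10
POP     : -5 -55
SWAP    : -55 -5
ADD     : -60
DUP     : -60 -60
PUSH 5  : -60 -60 5
PUSH 3  : -60 -60 5 3
SUB     : -60 -60 2
OVER    : -60 -60 2 -60
DUP     : -60 -60 2 -60 -60
SWAP    : -60 -60 2 -60 -60
EQ      : -60 -60 2 1
DIV     : -60 -60 2
ROT     : -60 2 -60
STORE 2 : -60 2
SWAP    : 2 -60
DUP     : 2 -60 -60
ROT     : -60 -60 2
POP     : -60 -60
POP     : -60
PUSH 32 : -60 32
OVER    : -60 32 -60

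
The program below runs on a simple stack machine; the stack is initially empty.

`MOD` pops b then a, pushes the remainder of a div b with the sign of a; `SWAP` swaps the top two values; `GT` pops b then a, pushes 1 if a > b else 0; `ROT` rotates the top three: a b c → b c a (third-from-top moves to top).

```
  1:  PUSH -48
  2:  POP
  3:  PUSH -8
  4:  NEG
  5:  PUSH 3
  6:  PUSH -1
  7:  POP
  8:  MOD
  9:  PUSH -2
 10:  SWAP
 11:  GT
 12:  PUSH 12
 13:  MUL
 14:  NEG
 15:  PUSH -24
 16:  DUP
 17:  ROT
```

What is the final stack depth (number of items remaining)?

PUSH -48  -48
POP       (empty)
PUSH -8   -8
NEG       8
PUSH 3    8 3
PUSH -1   8 3 -1
POP       8 3
MOD       2
PUSH -2   2 -2
SWAP      -2 2
GT        0
PUSH 12   0 12
MUL       0
NEG       0
PUSH -24  0 -24
DUP       0 -24 -24
ROT       -24 -24 0

3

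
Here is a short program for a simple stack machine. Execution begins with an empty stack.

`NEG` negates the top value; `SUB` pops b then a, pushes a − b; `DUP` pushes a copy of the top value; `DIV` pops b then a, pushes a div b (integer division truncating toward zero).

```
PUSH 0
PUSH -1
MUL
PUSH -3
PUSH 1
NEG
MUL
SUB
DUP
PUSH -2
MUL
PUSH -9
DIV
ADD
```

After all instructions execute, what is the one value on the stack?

PUSH 0  -> 0
PUSH -1 -> 0 -1
MUL     -> 0
PUSH -3 -> 0 -3
PUSH 1  -> 0 -3 1
NEG     -> 0 -3 -1
MUL     -> 0 3
SUB     -> -3
DUP     -> -3 -3
PUSH -2 -> -3 -3 -2
MUL     -> -3 6
PUSH -9 -> -3 6 -9
DIV     -> -3 0
ADD     -> -3

-3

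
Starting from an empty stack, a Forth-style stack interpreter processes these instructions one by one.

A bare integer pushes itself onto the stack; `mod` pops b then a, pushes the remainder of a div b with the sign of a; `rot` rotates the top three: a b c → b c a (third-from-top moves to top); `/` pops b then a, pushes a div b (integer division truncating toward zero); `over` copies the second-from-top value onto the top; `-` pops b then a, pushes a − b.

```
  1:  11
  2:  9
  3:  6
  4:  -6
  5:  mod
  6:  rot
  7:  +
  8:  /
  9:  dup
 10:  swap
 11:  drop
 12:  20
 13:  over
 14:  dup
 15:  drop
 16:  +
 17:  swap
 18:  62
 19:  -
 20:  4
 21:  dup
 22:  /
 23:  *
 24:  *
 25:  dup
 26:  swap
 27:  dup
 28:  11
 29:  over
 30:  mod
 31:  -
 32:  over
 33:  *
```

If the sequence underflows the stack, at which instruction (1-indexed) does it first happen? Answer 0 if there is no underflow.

0

11   : [11]
9    : [11, 9]
6    : [11, 9, 6]
-6   : [11, 9, 6, -6]
mod  : [11, 9, 0]
rot  : [9, 0, 11]
+    : [9, 11]
/    : [0]
dup  : [0, 0]
swap : [0, 0]
drop : [0]
20   : [0, 20]
over : [0, 20, 0]
dup  : [0, 20, 0, 0]
drop : [0, 20, 0]
+    : [0, 20]
swap : [20, 0]
62   : [20, 0, 62]
-    : [20, -62]
4    : [20, -62, 4]
dup  : [20, -62, 4, 4]
/    : [20, -62, 1]
*    : [20, -62]
*    : [-1240]
dup  : [-1240, -1240]
swap : [-1240, -1240]
dup  : [-1240, -1240, -1240]
11   : [-1240, -1240, -1240, 11]
over : [-1240, -1240, -1240, 11, -1240]
mod  : [-1240, -1240, -1240, 11]
-    : [-1240, -1240, -1251]
over : [-1240, -1240, -1251, -1240]
*    : [-1240, -1240, 1551240]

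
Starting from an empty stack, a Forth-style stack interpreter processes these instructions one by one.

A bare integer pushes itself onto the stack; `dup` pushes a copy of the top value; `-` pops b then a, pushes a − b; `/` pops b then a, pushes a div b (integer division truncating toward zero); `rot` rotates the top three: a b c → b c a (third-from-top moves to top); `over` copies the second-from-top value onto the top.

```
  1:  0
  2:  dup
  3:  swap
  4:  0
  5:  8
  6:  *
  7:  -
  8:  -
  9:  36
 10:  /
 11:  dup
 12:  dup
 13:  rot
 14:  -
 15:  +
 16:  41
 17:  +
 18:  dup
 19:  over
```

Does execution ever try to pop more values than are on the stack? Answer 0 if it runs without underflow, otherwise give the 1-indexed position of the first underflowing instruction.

0

0    : [0]
dup  : [0, 0]
swap : [0, 0]
0    : [0, 0, 0]
8    : [0, 0, 0, 8]
*    : [0, 0, 0]
-    : [0, 0]
-    : [0]
36   : [0, 36]
/    : [0]
dup  : [0, 0]
dup  : [0, 0, 0]
rot  : [0, 0, 0]
-    : [0, 0]
+    : [0]
41   : [0, 41]
+    : [41]
dup  : [41, 41]
over : [41, 41, 41]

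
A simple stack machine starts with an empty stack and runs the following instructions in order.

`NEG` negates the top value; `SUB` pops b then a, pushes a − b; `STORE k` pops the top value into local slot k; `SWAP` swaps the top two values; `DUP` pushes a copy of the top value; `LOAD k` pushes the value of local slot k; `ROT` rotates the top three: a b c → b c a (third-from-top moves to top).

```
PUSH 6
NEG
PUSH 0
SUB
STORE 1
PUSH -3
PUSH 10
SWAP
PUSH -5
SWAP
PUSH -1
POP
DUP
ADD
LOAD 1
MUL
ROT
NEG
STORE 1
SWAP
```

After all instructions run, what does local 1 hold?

PUSH 6  → [6]
NEG     → [-6]
PUSH 0  → [-6, 0]
SUB     → [-6]
STORE 1 → []
PUSH -3 → [-3]
PUSH 10 → [-3, 10]
SWAP    → [10, -3]
PUSH -5 → [10, -3, -5]
SWAP    → [10, -5, -3]
PUSH -1 → [10, -5, -3, -1]
POP     → [10, -5, -3]
DUP     → [10, -5, -3, -3]
ADD     → [10, -5, -6]
LOAD 1  → [10, -5, -6, -6]
MUL     → [10, -5, 36]
ROT     → [-5, 36, 10]
NEG     → [-5, 36, -10]
STORE 1 → [-5, 36]
SWAP    → [36, -5]

-10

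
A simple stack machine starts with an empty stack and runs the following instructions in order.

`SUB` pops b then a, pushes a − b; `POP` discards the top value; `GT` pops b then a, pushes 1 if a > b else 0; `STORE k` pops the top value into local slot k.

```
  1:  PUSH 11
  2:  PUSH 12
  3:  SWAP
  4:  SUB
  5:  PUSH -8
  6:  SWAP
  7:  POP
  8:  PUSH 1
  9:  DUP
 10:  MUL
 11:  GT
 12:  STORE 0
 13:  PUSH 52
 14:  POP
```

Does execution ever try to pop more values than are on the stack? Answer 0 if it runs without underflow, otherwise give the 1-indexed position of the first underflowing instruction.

PUSH 11 : 11
PUSH 12 : 11 12
SWAP    : 12 11
SUB     : 1
PUSH -8 : 1 -8
SWAP    : -8 1
POP     : -8
PUSH 1  : -8 1
DUP     : -8 1 1
MUL     : -8 1
GT      : 0
STORE 0 : (empty)
PUSH 52 : 52
POP     : (empty)

0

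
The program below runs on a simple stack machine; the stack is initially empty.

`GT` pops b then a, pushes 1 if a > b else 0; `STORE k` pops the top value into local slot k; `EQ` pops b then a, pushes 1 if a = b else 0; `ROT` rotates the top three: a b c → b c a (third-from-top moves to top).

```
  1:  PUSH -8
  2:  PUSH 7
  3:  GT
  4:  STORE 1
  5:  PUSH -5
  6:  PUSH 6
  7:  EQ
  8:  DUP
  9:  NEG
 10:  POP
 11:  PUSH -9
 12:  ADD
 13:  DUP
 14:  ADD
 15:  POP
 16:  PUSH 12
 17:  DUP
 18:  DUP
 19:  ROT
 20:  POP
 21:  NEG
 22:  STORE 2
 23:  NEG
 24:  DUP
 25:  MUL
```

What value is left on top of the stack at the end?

PUSH -8  [-8]
PUSH 7   [-8, 7]
GT       [0]
STORE 1  []
PUSH -5  [-5]
PUSH 6   [-5, 6]
EQ       [0]
DUP      [0, 0]
NEG      [0, 0]
POP      [0]
PUSH -9  [0, -9]
ADD      [-9]
DUP      [-9, -9]
ADD      [-18]
POP      []
PUSH 12  [12]
DUP      [12, 12]
DUP      [12, 12, 12]
ROT      [12, 12, 12]
POP      [12, 12]
NEG      [12, -12]
STORE 2  [12]
NEG      [-12]
DUP      [-12, -12]
MUL      [144]

144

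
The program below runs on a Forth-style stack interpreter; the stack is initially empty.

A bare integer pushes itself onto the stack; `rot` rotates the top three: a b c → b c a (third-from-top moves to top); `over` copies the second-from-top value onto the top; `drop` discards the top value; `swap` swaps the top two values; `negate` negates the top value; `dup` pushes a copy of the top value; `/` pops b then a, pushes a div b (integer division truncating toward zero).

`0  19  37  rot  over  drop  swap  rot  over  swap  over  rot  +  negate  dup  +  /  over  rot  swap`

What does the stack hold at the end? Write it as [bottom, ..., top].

[0, 0, 37, 37]

0       [0]
19      [0, 19]
37      [0, 19, 37]
rot     [19, 37, 0]
over    [19, 37, 0, 37]
drop    [19, 37, 0]
swap    [19, 0, 37]
rot     [0, 37, 19]
over    [0, 37, 19, 37]
swap    [0, 37, 37, 19]
over    [0, 37, 37, 19, 37]
rot     [0, 37, 19, 37, 37]
+       [0, 37, 19, 74]
negate  [0, 37, 19, -74]
dup     [0, 37, 19, -74, -74]
+       [0, 37, 19, -148]
/       [0, 37, 0]
over    [0, 37, 0, 37]
rot     [0, 0, 37, 37]
swap    [0, 0, 37, 37]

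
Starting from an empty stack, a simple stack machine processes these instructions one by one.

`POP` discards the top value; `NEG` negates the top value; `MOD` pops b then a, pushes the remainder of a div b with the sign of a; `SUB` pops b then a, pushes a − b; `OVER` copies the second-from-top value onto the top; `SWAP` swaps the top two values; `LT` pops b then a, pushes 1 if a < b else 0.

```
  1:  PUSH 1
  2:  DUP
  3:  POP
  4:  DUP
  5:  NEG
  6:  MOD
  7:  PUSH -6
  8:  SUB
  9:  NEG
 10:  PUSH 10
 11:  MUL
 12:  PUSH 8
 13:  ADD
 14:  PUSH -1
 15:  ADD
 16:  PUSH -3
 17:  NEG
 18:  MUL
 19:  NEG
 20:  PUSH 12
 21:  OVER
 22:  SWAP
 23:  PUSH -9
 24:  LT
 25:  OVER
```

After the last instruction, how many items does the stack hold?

4

PUSH 1  → [1]
DUP     → [1, 1]
POP     → [1]
DUP     → [1, 1]
NEG     → [1, -1]
MOD     → [0]
PUSH -6 → [0, -6]
SUB     → [6]
NEG     → [-6]
PUSH 10 → [-6, 10]
MUL     → [-60]
PUSH 8  → [-60, 8]
ADD     → [-52]
PUSH -1 → [-52, -1]
ADD     → [-53]
PUSH -3 → [-53, -3]
NEG     → [-53, 3]
MUL     → [-159]
NEG     → [159]
PUSH 12 → [159, 12]
OVER    → [159, 12, 159]
SWAP    → [159, 159, 12]
PUSH -9 → [159, 159, 12, -9]
LT      → [159, 159, 0]
OVER    → [159, 159, 0, 159]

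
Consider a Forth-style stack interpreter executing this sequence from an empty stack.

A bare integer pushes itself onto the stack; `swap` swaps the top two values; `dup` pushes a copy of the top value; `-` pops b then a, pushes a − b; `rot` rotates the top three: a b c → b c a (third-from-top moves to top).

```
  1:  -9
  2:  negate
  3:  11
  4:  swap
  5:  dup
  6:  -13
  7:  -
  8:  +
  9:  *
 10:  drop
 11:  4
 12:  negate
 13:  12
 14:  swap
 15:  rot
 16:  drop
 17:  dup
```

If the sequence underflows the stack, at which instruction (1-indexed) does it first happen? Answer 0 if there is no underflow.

15

-9     → [-9]
negate → [9]
11     → [9, 11]
swap   → [11, 9]
dup    → [11, 9, 9]
-13    → [11, 9, 9, -13]
-      → [11, 9, 22]
+      → [11, 31]
*      → [341]
drop   → []
4      → [4]
negate → [-4]
12     → [-4, 12]
swap   → [12, -4]
rot  — needs 3 operands, stack has 2 → underflow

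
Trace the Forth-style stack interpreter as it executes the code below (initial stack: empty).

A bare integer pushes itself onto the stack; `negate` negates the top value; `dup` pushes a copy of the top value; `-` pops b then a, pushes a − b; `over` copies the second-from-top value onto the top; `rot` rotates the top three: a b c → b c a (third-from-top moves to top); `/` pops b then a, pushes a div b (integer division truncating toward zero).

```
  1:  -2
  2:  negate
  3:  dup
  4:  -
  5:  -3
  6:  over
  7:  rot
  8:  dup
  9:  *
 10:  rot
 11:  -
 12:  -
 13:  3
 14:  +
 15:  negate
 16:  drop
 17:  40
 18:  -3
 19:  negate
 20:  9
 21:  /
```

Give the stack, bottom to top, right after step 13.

-2      -2
negate  2
dup     2 2
-       0
-3      0 -3
over    0 -3 0
rot     -3 0 0
dup     -3 0 0 0
*       -3 0 0
rot     0 0 -3
-       0 3
-       -3
3       -3 3

[-3, 3]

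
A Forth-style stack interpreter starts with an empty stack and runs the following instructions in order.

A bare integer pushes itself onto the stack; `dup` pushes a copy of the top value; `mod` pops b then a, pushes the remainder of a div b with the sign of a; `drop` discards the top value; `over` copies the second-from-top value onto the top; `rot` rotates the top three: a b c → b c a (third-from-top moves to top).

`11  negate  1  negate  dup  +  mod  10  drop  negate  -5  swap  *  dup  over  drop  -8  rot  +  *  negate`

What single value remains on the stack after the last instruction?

-65

11     : 11
negate : -11
1      : -11 1
negate : -11 -1
dup    : -11 -1 -1
+      : -11 -2
mod    : -1
10     : -1 10
drop   : -1
negate : 1
-5     : 1 -5
swap   : -5 1
*      : -5
dup    : -5 -5
over   : -5 -5 -5
drop   : -5 -5
-8     : -5 -5 -8
rot    : -5 -8 -5
+      : -5 -13
*      : 65
negate : -65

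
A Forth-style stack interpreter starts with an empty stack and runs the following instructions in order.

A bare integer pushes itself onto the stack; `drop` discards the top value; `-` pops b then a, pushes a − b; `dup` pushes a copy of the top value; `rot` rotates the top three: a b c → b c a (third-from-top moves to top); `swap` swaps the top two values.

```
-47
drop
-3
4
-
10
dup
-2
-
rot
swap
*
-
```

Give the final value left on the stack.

-47   -47
drop  (empty)
-3    -3
4     -3 4
-     -7
10    -7 10
dup   -7 10 10
-2    -7 10 10 -2
-     -7 10 12
rot   10 12 -7
swap  10 -7 12
*     10 -84
-     94

94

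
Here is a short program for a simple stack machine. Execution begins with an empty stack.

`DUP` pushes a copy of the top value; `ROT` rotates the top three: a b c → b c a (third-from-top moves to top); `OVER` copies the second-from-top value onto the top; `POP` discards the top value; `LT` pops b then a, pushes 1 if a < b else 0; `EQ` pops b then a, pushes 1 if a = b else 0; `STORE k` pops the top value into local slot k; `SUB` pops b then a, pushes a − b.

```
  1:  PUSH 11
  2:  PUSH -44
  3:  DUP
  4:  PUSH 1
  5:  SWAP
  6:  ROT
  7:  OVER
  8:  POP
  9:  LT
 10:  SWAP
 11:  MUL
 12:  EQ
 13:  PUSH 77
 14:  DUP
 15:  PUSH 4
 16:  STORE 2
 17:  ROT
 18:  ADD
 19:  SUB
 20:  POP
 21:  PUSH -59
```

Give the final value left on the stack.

PUSH 11  -> 11
PUSH -44 -> 11 -44
DUP      -> 11 -44 -44
PUSH 1   -> 11 -44 -44 1
SWAP     -> 11 -44 1 -44
ROT      -> 11 1 -44 -44
OVER     -> 11 1 -44 -44 -44
POP      -> 11 1 -44 -44
LT       -> 11 1 0
SWAP     -> 11 0 1
MUL      -> 11 0
EQ       -> 0
PUSH 77  -> 0 77
DUP      -> 0 77 77
PUSH 4   -> 0 77 77 4
STORE 2  -> 0 77 77
ROT      -> 77 77 0
ADD      -> 77 77
SUB      -> 0
POP      -> (empty)
PUSH -59 -> -59

-59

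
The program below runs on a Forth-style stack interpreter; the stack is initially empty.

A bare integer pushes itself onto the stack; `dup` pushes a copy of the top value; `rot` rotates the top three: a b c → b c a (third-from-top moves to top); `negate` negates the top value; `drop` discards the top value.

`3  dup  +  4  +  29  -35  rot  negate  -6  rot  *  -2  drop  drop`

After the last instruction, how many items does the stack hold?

2

3       [3]
dup     [3, 3]
+       [6]
4       [6, 4]
+       [10]
29      [10, 29]
-35     [10, 29, -35]
rot     [29, -35, 10]
negate  [29, -35, -10]
-6      [29, -35, -10, -6]
rot     [29, -10, -6, -35]
*       [29, -10, 210]
-2      [29, -10, 210, -2]
drop    [29, -10, 210]
drop    [29, -10]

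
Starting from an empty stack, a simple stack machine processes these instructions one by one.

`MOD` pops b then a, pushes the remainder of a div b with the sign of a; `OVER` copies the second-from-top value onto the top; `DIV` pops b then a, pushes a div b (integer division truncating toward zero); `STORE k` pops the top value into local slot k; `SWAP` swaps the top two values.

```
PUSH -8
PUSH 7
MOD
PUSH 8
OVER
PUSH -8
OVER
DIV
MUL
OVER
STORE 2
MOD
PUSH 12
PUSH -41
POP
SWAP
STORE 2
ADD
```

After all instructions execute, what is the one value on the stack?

PUSH -8   -8
PUSH 7    -8 7
MOD       -1
PUSH 8    -1 8
OVER      -1 8 -1
PUSH -8   -1 8 -1 -8
OVER      -1 8 -1 -8 -1
DIV       -1 8 -1 8
MUL       -1 8 -8
OVER      -1 8 -8 8
STORE 2   -1 8 -8
MOD       -1 0
PUSH 12   -1 0 12
PUSH -41  -1 0 12 -41
POP       -1 0 12
SWAP      -1 12 0
STORE 2   -1 12
ADD       11

11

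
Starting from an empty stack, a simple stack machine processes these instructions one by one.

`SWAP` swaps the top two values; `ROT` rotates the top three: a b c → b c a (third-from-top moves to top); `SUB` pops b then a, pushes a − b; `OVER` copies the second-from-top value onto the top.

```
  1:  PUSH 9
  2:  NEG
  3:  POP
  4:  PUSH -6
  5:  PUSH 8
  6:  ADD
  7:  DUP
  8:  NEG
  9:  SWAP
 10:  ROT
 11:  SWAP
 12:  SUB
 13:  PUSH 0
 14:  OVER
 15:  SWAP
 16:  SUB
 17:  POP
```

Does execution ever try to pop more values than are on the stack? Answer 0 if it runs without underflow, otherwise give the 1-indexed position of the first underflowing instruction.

10

PUSH 9  → 9
NEG     → -9
POP     → (empty)
PUSH -6 → -6
PUSH 8  → -6 8
ADD     → 2
DUP     → 2 2
NEG     → 2 -2
SWAP    → -2 2
ROT  — needs 3 operands, stack has 2 → underflow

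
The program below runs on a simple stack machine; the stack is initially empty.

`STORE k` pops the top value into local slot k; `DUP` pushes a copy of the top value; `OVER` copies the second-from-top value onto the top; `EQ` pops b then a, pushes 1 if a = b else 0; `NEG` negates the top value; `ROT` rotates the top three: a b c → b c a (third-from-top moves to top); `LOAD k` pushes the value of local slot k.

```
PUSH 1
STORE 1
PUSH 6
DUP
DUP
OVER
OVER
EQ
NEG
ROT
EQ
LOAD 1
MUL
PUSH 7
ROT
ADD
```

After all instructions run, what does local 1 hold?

PUSH 1   [1]
STORE 1  []
PUSH 6   [6]
DUP      [6, 6]
DUP      [6, 6, 6]
OVER     [6, 6, 6, 6]
OVER     [6, 6, 6, 6, 6]
EQ       [6, 6, 6, 1]
NEG      [6, 6, 6, -1]
ROT      [6, 6, -1, 6]
EQ       [6, 6, 0]
LOAD 1   [6, 6, 0, 1]
MUL      [6, 6, 0]
PUSH 7   [6, 6, 0, 7]
ROT      [6, 0, 7, 6]
ADD      [6, 0, 13]

1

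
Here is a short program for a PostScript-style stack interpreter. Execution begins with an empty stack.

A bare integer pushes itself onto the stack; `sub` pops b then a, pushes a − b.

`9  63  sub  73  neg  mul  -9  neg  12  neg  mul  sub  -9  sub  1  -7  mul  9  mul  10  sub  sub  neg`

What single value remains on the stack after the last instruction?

-4132

9   -> 9
63  -> 9 63
sub -> -54
73  -> -54 73
neg -> -54 -73
mul -> 3942
-9  -> 3942 -9
neg -> 3942 9
12  -> 3942 9 12
neg -> 3942 9 -12
mul -> 3942 -108
sub -> 4050
-9  -> 4050 -9
sub -> 4059
1   -> 4059 1
-7  -> 4059 1 -7
mul -> 4059 -7
9   -> 4059 -7 9
mul -> 4059 -63
10  -> 4059 -63 10
sub -> 4059 -73
sub -> 4132
neg -> -4132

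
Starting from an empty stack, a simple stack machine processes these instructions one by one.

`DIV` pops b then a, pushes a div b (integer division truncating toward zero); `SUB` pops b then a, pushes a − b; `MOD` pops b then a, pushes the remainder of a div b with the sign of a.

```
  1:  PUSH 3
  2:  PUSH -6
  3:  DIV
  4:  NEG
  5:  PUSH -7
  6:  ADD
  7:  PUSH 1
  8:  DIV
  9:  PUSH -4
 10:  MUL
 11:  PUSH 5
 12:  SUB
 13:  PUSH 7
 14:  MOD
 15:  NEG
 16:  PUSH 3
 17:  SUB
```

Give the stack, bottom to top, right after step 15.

[-2]

PUSH 3  : [3]
PUSH -6 : [3, -6]
DIV     : [0]
NEG     : [0]
PUSH -7 : [0, -7]
ADD     : [-7]
PUSH 1  : [-7, 1]
DIV     : [-7]
PUSH -4 : [-7, -4]
MUL     : [28]
PUSH 5  : [28, 5]
SUB     : [23]
PUSH 7  : [23, 7]
MOD     : [2]
NEG     : [-2]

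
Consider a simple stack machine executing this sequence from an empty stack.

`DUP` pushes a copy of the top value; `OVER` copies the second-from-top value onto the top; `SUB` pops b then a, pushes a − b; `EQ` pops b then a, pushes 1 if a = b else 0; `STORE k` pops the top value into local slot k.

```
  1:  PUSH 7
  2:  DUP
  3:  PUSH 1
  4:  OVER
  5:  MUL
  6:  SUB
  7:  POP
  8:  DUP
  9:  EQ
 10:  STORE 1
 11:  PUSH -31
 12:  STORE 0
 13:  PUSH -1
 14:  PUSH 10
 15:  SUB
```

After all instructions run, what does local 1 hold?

PUSH 7   : [7]
DUP      : [7, 7]
PUSH 1   : [7, 7, 1]
OVER     : [7, 7, 1, 7]
MUL      : [7, 7, 7]
SUB      : [7, 0]
POP      : [7]
DUP      : [7, 7]
EQ       : [1]
STORE 1  : []
PUSH -31 : [-31]
STORE 0  : []
PUSH -1  : [-1]
PUSH 10  : [-1, 10]
SUB      : [-11]

1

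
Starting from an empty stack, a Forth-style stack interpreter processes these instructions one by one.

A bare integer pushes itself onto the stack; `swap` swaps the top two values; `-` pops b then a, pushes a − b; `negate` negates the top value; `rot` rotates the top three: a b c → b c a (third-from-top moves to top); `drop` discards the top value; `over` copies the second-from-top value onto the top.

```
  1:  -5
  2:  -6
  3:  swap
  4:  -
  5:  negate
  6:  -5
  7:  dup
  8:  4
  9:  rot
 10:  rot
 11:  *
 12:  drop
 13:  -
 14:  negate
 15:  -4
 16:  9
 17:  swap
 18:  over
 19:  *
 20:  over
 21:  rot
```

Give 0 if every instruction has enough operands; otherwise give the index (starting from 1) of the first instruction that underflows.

-5     : [-5]
-6     : [-5, -6]
swap   : [-6, -5]
-      : [-1]
negate : [1]
-5     : [1, -5]
dup    : [1, -5, -5]
4      : [1, -5, -5, 4]
rot    : [1, -5, 4, -5]
rot    : [1, 4, -5, -5]
*      : [1, 4, 25]
drop   : [1, 4]
-      : [-3]
negate : [3]
-4     : [3, -4]
9      : [3, -4, 9]
swap   : [3, 9, -4]
over   : [3, 9, -4, 9]
*      : [3, 9, -36]
over   : [3, 9, -36, 9]
rot    : [3, -36, 9, 9]

0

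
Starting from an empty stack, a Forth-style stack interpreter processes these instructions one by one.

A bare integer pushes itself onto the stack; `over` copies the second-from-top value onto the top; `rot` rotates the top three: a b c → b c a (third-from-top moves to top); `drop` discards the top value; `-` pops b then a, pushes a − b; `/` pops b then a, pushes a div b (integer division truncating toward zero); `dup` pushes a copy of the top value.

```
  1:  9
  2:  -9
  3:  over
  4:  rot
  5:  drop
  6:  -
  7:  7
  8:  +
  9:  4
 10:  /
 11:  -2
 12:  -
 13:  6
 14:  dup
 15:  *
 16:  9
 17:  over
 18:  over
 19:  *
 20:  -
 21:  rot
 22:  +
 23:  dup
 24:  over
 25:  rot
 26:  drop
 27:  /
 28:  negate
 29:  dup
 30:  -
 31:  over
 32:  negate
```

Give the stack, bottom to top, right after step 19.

[0, 36, 9, 324]

9    : [9]
-9   : [9, -9]
over : [9, -9, 9]
rot  : [-9, 9, 9]
drop : [-9, 9]
-    : [-18]
7    : [-18, 7]
+    : [-11]
4    : [-11, 4]
/    : [-2]
-2   : [-2, -2]
-    : [0]
6    : [0, 6]
dup  : [0, 6, 6]
*    : [0, 36]
9    : [0, 36, 9]
over : [0, 36, 9, 36]
over : [0, 36, 9, 36, 9]
*    : [0, 36, 9, 324]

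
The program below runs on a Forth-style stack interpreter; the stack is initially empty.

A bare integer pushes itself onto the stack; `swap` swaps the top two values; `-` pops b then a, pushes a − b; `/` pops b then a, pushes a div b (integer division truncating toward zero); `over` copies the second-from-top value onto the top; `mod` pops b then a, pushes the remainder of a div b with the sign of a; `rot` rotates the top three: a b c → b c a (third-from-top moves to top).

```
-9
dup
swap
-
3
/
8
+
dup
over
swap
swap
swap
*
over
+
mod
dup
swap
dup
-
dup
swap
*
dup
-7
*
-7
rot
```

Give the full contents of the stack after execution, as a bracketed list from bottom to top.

-9   : [-9]
dup  : [-9, -9]
swap : [-9, -9]
-    : [0]
3    : [0, 3]
/    : [0]
8    : [0, 8]
+    : [8]
dup  : [8, 8]
over : [8, 8, 8]
swap : [8, 8, 8]
swap : [8, 8, 8]
swap : [8, 8, 8]
*    : [8, 64]
over : [8, 64, 8]
+    : [8, 72]
mod  : [8]
dup  : [8, 8]
swap : [8, 8]
dup  : [8, 8, 8]
-    : [8, 0]
dup  : [8, 0, 0]
swap : [8, 0, 0]
*    : [8, 0]
dup  : [8, 0, 0]
-7   : [8, 0, 0, -7]
*    : [8, 0, 0]
-7   : [8, 0, 0, -7]
rot  : [8, 0, -7, 0]

[8, 0, -7, 0]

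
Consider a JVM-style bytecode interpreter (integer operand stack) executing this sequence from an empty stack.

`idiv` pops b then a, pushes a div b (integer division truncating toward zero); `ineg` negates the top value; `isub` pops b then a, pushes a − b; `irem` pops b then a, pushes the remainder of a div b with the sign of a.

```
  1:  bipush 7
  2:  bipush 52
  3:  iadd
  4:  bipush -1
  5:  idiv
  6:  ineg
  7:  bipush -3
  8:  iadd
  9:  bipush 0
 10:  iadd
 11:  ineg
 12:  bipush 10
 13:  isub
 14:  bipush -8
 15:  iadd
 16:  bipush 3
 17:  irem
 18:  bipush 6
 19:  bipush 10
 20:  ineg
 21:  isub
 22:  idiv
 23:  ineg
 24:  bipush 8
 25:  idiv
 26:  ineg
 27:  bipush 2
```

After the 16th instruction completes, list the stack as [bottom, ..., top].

[-74, 3]

bipush 7  → 7
bipush 52 → 7 52
iadd      → 59
bipush -1 → 59 -1
idiv      → -59
ineg      → 59
bipush -3 → 59 -3
iadd      → 56
bipush 0  → 56 0
iadd      → 56
ineg      → -56
bipush 10 → -56 10
isub      → -66
bipush -8 → -66 -8
iadd      → -74
bipush 3  → -74 3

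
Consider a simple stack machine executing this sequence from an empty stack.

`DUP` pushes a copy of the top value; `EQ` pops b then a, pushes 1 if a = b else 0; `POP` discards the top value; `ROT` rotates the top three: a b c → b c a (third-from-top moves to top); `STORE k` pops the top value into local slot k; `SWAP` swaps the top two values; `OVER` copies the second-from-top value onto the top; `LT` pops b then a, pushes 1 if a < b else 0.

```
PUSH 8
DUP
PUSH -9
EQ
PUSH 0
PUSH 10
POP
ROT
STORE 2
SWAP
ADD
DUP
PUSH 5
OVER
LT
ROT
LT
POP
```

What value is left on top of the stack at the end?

PUSH 8  → [8]
DUP     → [8, 8]
PUSH -9 → [8, 8, -9]
EQ      → [8, 0]
PUSH 0  → [8, 0, 0]
PUSH 10 → [8, 0, 0, 10]
POP     → [8, 0, 0]
ROT     → [0, 0, 8]
STORE 2 → [0, 0]
SWAP    → [0, 0]
ADD     → [0]
DUP     → [0, 0]
PUSH 5  → [0, 0, 5]
OVER    → [0, 0, 5, 0]
LT      → [0, 0, 0]
ROT     → [0, 0, 0]
LT      → [0, 0]
POP     → [0]

0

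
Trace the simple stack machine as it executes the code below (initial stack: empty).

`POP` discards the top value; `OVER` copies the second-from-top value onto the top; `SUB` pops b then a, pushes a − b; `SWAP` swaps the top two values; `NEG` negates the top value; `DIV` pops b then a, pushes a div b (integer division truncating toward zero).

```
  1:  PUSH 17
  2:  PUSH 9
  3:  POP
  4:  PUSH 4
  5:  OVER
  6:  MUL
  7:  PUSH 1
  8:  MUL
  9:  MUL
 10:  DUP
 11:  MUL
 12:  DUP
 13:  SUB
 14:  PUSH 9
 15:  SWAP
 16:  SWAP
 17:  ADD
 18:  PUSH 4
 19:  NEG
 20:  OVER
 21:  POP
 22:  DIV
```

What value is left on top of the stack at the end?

-2

PUSH 17 → 17
PUSH 9  → 17 9
POP     → 17
PUSH 4  → 17 4
OVER    → 17 4 17
MUL     → 17 68
PUSH 1  → 17 68 1
MUL     → 17 68
MUL     → 1156
DUP     → 1156 1156
MUL     → 1336336
DUP     → 1336336 1336336
SUB     → 0
PUSH 9  → 0 9
SWAP    → 9 0
SWAP    → 0 9
ADD     → 9
PUSH 4  → 9 4
NEG     → 9 -4
OVER    → 9 -4 9
POP     → 9 -4
DIV     → -2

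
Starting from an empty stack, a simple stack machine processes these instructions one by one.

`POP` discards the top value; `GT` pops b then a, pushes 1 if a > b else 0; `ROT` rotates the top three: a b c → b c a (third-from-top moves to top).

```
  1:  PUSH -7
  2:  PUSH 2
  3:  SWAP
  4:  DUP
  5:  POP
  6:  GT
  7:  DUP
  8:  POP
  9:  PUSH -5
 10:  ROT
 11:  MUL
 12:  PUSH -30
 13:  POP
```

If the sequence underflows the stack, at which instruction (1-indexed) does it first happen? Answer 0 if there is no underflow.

10

PUSH -7  [-7]
PUSH 2   [-7, 2]
SWAP     [2, -7]
DUP      [2, -7, -7]
POP      [2, -7]
GT       [1]
DUP      [1, 1]
POP      [1]
PUSH -5  [1, -5]
ROT  — needs 3 operands, stack has 2 → underflow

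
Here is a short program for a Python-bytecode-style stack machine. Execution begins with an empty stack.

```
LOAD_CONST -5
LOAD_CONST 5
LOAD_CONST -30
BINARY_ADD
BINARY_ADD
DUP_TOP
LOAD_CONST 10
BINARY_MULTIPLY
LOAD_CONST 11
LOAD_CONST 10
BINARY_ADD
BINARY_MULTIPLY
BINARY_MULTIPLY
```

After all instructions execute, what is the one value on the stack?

LOAD_CONST -5   → [-5]
LOAD_CONST 5    → [-5, 5]
LOAD_CONST -30  → [-5, 5, -30]
BINARY_ADD      → [-5, -25]
BINARY_ADD      → [-30]
DUP_TOP         → [-30, -30]
LOAD_CONST 10   → [-30, -30, 10]
BINARY_MULTIPLY → [-30, -300]
LOAD_CONST 11   → [-30, -300, 11]
LOAD_CONST 10   → [-30, -300, 11, 10]
BINARY_ADD      → [-30, -300, 21]
BINARY_MULTIPLY → [-30, -6300]
BINARY_MULTIPLY → [189000]

189000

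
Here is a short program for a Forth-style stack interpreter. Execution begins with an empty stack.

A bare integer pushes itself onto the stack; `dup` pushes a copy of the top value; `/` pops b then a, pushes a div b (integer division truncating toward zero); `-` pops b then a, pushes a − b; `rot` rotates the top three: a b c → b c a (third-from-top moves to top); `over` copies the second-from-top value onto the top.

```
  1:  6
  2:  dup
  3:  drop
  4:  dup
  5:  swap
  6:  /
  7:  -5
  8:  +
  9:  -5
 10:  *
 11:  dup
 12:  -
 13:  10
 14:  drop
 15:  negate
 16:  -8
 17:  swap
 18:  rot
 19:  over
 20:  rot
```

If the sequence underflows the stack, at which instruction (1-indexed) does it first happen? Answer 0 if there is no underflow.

18

6      → 6
dup    → 6 6
drop   → 6
dup    → 6 6
swap   → 6 6
/      → 1
-5     → 1 -5
+      → -4
-5     → -4 -5
*      → 20
dup    → 20 20
-      → 0
10     → 0 10
drop   → 0
negate → 0
-8     → 0 -8
swap   → -8 0
rot  — needs 3 operands, stack has 2 → underflow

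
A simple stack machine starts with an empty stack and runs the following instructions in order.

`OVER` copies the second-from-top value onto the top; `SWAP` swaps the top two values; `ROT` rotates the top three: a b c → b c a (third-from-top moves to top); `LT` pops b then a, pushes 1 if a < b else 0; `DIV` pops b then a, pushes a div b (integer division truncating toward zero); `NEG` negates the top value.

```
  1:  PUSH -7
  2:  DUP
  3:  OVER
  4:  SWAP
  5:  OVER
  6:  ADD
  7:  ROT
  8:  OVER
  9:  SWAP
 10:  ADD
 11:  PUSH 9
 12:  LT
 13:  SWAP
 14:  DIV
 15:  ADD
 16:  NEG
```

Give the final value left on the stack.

PUSH -7 : [-7]
DUP     : [-7, -7]
OVER    : [-7, -7, -7]
SWAP    : [-7, -7, -7]
OVER    : [-7, -7, -7, -7]
ADD     : [-7, -7, -14]
ROT     : [-7, -14, -7]
OVER    : [-7, -14, -7, -14]
SWAP    : [-7, -14, -14, -7]
ADD     : [-7, -14, -21]
PUSH 9  : [-7, -14, -21, 9]
LT      : [-7, -14, 1]
SWAP    : [-7, 1, -14]
DIV     : [-7, 0]
ADD     : [-7]
NEG     : [7]

7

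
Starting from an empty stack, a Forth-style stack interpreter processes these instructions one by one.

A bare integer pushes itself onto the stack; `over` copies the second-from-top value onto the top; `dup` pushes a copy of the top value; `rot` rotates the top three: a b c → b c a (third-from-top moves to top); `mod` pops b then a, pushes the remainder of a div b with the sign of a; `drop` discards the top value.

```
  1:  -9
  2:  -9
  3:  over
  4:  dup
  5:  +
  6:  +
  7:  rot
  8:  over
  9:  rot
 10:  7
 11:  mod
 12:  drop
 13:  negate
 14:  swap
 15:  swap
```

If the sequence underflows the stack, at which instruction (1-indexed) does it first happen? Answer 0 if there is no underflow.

7

-9   -> [-9]
-9   -> [-9, -9]
over -> [-9, -9, -9]
dup  -> [-9, -9, -9, -9]
+    -> [-9, -9, -18]
+    -> [-9, -27]
rot  — needs 3 operands, stack has 2 → underflow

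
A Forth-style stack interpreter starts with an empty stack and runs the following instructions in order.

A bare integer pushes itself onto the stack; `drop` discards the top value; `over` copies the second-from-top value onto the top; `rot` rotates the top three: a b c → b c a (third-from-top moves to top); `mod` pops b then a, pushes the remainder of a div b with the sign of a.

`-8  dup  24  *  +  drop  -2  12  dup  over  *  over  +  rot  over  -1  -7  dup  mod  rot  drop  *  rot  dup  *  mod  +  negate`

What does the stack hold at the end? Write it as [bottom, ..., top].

-8     → -8
dup    → -8 -8
24     → -8 -8 24
*      → -8 -192
+      → -200
drop   → (empty)
-2     → -2
12     → -2 12
dup    → -2 12 12
over   → -2 12 12 12
*      → -2 12 144
over   → -2 12 144 12
+      → -2 12 156
rot    → 12 156 -2
over   → 12 156 -2 156
-1     → 12 156 -2 156 -1
-7     → 12 156 -2 156 -1 -7
dup    → 12 156 -2 156 -1 -7 -7
mod    → 12 156 -2 156 -1 0
rot    → 12 156 -2 -1 0 156
drop   → 12 156 -2 -1 0
*      → 12 156 -2 0
rot    → 12 -2 0 156
dup    → 12 -2 0 156 156
*      → 12 -2 0 24336
mod    → 12 -2 0
+      → 12 -2
negate → 12 2

[12, 2]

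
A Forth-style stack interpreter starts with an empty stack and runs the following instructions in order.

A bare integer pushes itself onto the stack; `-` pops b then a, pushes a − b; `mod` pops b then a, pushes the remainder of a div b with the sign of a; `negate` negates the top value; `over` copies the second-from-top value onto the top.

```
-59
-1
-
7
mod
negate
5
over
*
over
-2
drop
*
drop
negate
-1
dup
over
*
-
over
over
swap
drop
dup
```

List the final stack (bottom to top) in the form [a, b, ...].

-59    -> [-59]
-1     -> [-59, -1]
-      -> [-58]
7      -> [-58, 7]
mod    -> [-2]
negate -> [2]
5      -> [2, 5]
over   -> [2, 5, 2]
*      -> [2, 10]
over   -> [2, 10, 2]
-2     -> [2, 10, 2, -2]
drop   -> [2, 10, 2]
*      -> [2, 20]
drop   -> [2]
negate -> [-2]
-1     -> [-2, -1]
dup    -> [-2, -1, -1]
over   -> [-2, -1, -1, -1]
*      -> [-2, -1, 1]
-      -> [-2, -2]
over   -> [-2, -2, -2]
over   -> [-2, -2, -2, -2]
swap   -> [-2, -2, -2, -2]
drop   -> [-2, -2, -2]
dup    -> [-2, -2, -2, -2]

[-2, -2, -2, -2]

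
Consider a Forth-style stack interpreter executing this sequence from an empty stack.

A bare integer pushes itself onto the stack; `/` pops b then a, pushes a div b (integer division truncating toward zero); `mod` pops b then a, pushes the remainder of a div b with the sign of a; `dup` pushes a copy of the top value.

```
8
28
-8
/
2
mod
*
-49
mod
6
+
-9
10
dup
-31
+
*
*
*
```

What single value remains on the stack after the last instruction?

-3780

8   -> 8
28  -> 8 28
-8  -> 8 28 -8
/   -> 8 -3
2   -> 8 -3 2
mod -> 8 -1
*   -> -8
-49 -> -8 -49
mod -> -8
6   -> -8 6
+   -> -2
-9  -> -2 -9
10  -> -2 -9 10
dup -> -2 -9 10 10
-31 -> -2 -9 10 10 -31
+   -> -2 -9 10 -21
*   -> -2 -9 -210
*   -> -2 1890
*   -> -3780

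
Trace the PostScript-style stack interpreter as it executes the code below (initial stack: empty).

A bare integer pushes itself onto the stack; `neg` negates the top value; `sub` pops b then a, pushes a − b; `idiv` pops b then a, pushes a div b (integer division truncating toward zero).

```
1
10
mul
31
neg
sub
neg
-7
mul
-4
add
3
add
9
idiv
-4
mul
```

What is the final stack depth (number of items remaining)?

1

1    → [1]
10   → [1, 10]
mul  → [10]
31   → [10, 31]
neg  → [10, -31]
sub  → [41]
neg  → [-41]
-7   → [-41, -7]
mul  → [287]
-4   → [287, -4]
add  → [283]
3    → [283, 3]
add  → [286]
9    → [286, 9]
idiv → [31]
-4   → [31, -4]
mul  → [-124]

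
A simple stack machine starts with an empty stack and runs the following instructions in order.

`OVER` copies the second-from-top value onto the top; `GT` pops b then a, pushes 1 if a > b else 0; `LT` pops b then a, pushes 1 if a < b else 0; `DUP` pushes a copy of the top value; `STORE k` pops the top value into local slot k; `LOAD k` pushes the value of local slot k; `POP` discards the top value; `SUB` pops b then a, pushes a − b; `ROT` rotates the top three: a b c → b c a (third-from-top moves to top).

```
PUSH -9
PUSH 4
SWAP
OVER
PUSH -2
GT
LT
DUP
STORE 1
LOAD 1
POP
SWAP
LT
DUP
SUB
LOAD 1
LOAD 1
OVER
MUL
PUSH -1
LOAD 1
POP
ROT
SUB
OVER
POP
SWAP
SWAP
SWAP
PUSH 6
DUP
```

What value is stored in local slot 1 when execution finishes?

1

PUSH -9 -> -9
PUSH 4  -> -9 4
SWAP    -> 4 -9
OVER    -> 4 -9 4
PUSH -2 -> 4 -9 4 -2
GT      -> 4 -9 1
LT      -> 4 1
DUP     -> 4 1 1
STORE 1 -> 4 1
LOAD 1  -> 4 1 1
POP     -> 4 1
SWAP    -> 1 4
LT      -> 1
DUP     -> 1 1
SUB     -> 0
LOAD 1  -> 0 1
LOAD 1  -> 0 1 1
OVER    -> 0 1 1 1
MUL     -> 0 1 1
PUSH -1 -> 0 1 1 -1
LOAD 1  -> 0 1 1 -1 1
POP     -> 0 1 1 -1
ROT     -> 0 1 -1 1
SUB     -> 0 1 -2
OVER    -> 0 1 -2 1
POP     -> 0 1 -2
SWAP    -> 0 -2 1
SWAP    -> 0 1 -2
SWAP    -> 0 -2 1
PUSH 6  -> 0 -2 1 6
DUP     -> 0 -2 1 6 6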